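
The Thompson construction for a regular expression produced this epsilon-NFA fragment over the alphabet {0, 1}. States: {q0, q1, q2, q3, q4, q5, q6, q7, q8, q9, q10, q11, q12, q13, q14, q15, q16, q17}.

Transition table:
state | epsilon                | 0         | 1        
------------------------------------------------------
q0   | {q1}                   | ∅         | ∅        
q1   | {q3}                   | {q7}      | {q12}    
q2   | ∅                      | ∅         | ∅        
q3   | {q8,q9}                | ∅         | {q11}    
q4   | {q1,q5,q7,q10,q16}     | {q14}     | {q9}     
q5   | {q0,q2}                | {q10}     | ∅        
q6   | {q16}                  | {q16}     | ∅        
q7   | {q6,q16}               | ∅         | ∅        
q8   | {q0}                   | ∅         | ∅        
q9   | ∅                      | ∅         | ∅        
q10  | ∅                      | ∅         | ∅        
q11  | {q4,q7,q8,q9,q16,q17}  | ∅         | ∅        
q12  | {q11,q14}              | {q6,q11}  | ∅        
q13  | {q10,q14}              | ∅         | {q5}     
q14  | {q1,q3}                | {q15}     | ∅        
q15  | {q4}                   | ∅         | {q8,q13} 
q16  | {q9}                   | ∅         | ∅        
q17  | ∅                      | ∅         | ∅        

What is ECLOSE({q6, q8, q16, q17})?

Start with {q6, q8, q16, q17}.
From q8 via epsilon: add q0.
From q16 via epsilon: add q9.
From q0 via epsilon: add q1.
From q1 via epsilon: add q3.
No new states can be added; the closed set is {q0, q1, q3, q6, q8, q9, q16, q17}.

{q0, q1, q3, q6, q8, q9, q16, q17}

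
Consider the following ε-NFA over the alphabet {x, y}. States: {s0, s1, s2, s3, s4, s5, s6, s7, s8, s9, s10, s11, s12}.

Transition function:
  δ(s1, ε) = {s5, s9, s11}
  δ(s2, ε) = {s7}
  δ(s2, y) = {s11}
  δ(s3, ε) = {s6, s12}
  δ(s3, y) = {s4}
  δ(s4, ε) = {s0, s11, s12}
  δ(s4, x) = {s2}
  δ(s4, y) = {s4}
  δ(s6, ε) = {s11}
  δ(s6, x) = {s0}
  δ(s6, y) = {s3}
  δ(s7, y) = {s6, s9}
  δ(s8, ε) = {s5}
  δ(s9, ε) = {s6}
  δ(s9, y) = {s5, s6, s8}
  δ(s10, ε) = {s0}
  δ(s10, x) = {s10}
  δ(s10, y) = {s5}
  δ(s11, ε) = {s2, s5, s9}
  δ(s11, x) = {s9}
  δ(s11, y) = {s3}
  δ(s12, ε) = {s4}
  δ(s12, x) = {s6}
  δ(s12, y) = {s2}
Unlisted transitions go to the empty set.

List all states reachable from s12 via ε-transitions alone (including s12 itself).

{s0, s2, s4, s5, s6, s7, s9, s11, s12}

Start with {s12}.
From s12 via ε: add s4.
From s4 via ε: add s0, s11.
From s11 via ε: add s2, s5, s9.
From s2 via ε: add s7.
From s9 via ε: add s6.
No new states can be added; the closed set is {s0, s2, s4, s5, s6, s7, s9, s11, s12}.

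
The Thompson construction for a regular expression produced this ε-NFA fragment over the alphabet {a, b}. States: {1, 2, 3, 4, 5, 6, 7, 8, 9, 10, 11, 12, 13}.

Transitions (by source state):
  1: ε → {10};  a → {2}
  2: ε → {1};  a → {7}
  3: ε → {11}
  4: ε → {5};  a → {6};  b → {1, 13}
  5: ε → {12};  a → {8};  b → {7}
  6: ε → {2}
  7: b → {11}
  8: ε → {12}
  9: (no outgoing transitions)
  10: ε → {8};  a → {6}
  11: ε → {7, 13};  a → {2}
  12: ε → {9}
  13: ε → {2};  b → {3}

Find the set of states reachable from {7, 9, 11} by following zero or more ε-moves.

Start with {7, 9, 11}.
From 11 via ε: add 13.
From 13 via ε: add 2.
From 2 via ε: add 1.
From 1 via ε: add 10.
From 10 via ε: add 8.
From 8 via ε: add 12.
No new states can be added; the closed set is {1, 2, 7, 8, 9, 10, 11, 12, 13}.

{1, 2, 7, 8, 9, 10, 11, 12, 13}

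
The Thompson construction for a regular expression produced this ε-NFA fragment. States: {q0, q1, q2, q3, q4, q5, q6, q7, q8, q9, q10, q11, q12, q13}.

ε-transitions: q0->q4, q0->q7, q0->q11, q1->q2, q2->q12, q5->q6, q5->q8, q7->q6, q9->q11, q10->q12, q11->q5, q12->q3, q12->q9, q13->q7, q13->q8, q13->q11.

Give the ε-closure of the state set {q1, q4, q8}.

Start with {q1, q4, q8}.
From q1 via ε: add q2.
From q2 via ε: add q12.
From q12 via ε: add q3, q9.
From q9 via ε: add q11.
From q11 via ε: add q5.
From q5 via ε: add q6.
No new states can be added; the closed set is {q1, q2, q3, q4, q5, q6, q8, q9, q11, q12}.

{q1, q2, q3, q4, q5, q6, q8, q9, q11, q12}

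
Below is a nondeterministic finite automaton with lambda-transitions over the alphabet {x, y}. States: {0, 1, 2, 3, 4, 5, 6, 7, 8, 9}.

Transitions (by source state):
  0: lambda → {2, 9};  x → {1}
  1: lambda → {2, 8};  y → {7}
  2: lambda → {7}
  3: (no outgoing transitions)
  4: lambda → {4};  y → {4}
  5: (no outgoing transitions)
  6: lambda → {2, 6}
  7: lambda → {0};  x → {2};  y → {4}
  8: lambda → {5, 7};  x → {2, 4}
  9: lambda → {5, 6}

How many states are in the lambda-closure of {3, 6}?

7

Start with {3, 6}.
From 6 via lambda: add 2.
From 2 via lambda: add 7.
From 7 via lambda: add 0.
From 0 via lambda: add 9.
From 9 via lambda: add 5.
lambda-closure = {0, 2, 3, 5, 6, 7, 9}, which has 7 states.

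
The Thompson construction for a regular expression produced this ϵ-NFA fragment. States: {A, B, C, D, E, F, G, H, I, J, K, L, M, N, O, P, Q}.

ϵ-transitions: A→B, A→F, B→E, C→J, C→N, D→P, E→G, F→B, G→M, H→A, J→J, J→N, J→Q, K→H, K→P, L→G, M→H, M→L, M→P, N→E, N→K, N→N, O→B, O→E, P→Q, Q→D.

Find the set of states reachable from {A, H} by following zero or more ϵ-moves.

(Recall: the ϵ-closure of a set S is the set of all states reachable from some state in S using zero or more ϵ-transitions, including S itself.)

{A, B, D, E, F, G, H, L, M, P, Q}

Start with {A, H}.
From A via ϵ: add B, F.
From B via ϵ: add E.
From E via ϵ: add G.
From G via ϵ: add M.
From M via ϵ: add L, P.
From P via ϵ: add Q.
From Q via ϵ: add D.
No new states can be added; the closed set is {A, B, D, E, F, G, H, L, M, P, Q}.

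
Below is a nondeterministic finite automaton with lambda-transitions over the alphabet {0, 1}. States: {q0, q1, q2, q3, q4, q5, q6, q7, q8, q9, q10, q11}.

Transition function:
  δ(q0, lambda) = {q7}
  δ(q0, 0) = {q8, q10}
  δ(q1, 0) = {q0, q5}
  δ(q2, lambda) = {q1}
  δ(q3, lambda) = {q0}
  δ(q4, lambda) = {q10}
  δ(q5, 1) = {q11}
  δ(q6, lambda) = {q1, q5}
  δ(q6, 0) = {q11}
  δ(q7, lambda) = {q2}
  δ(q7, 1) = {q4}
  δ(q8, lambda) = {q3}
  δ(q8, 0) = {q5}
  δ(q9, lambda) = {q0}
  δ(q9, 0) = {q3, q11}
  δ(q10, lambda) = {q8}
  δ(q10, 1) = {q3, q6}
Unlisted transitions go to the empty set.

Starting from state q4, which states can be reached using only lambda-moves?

Start with {q4}.
From q4 via lambda: add q10.
From q10 via lambda: add q8.
From q8 via lambda: add q3.
From q3 via lambda: add q0.
From q0 via lambda: add q7.
From q7 via lambda: add q2.
From q2 via lambda: add q1.
No new states can be added; the closed set is {q0, q1, q2, q3, q4, q7, q8, q10}.

{q0, q1, q2, q3, q4, q7, q8, q10}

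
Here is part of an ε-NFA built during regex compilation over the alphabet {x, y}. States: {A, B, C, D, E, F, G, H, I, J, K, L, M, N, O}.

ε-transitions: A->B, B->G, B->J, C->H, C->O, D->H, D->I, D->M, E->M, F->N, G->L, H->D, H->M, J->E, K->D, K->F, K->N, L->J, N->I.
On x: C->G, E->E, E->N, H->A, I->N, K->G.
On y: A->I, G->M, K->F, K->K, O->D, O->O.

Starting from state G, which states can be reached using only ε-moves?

Start with {G}.
From G via ε: add L.
From L via ε: add J.
From J via ε: add E.
From E via ε: add M.
No new states can be added; the closed set is {E, G, J, L, M}.

{E, G, J, L, M}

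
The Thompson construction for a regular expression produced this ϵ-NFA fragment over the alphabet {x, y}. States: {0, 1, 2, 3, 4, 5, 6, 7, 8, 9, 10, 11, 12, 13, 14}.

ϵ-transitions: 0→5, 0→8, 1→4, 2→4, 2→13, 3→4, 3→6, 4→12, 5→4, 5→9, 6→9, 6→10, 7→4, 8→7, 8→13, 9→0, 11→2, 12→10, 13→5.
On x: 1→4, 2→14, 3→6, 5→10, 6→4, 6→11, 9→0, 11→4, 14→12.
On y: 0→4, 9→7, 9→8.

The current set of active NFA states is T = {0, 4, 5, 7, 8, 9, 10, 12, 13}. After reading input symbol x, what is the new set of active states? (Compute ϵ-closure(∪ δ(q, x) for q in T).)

5 on x → {10}.
9 on x → {0}.
No x-transition from 0, 4, 7, 8, 10, 12, 13.
Union after reading x: {0, 10}.
Now take the ϵ-closure:
From 0 via ϵ: add 5, 8.
From 5 via ϵ: add 4, 9.
From 8 via ϵ: add 7, 13.
From 4 via ϵ: add 12.
No new states can be added; the closed set is {0, 4, 5, 7, 8, 9, 10, 12, 13}.

{0, 4, 5, 7, 8, 9, 10, 12, 13}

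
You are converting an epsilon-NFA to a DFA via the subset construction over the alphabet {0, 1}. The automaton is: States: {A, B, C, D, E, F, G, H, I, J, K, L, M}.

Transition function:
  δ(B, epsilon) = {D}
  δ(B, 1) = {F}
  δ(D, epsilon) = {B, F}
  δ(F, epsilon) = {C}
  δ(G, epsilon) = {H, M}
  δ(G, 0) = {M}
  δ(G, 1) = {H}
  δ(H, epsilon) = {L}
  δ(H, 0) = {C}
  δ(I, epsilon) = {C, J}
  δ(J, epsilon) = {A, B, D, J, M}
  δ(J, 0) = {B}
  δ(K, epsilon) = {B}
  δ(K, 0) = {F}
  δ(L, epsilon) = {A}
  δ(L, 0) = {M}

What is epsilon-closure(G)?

Start with {G}.
From G via epsilon: add H, M.
From H via epsilon: add L.
From L via epsilon: add A.
No new states can be added; the closed set is {A, G, H, L, M}.

{A, G, H, L, M}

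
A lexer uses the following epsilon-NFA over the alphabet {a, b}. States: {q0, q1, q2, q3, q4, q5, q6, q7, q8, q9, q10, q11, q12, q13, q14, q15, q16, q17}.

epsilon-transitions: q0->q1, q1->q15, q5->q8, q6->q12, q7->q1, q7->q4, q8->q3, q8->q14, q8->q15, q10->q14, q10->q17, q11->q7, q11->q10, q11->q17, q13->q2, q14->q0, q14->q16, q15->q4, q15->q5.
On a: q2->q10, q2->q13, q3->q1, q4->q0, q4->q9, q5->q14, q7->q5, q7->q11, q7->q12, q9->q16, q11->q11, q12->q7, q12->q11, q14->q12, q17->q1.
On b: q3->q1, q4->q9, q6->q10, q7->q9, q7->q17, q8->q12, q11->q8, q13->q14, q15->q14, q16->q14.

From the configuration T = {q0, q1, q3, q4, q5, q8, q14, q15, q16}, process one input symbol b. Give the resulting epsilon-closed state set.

{q0, q1, q3, q4, q5, q8, q9, q12, q14, q15, q16}

q3 on b → {q1}.
q4 on b → {q9}.
q8 on b → {q12}.
q15 on b → {q14}.
q16 on b → {q14}.
No b-transition from q0, q1, q5, q14.
Union after reading b: {q1, q9, q12, q14}.
Now take the epsilon-closure:
From q1 via epsilon: add q15.
From q14 via epsilon: add q0, q16.
From q15 via epsilon: add q4, q5.
From q5 via epsilon: add q8.
From q8 via epsilon: add q3.
No new states can be added; the closed set is {q0, q1, q3, q4, q5, q8, q9, q12, q14, q15, q16}.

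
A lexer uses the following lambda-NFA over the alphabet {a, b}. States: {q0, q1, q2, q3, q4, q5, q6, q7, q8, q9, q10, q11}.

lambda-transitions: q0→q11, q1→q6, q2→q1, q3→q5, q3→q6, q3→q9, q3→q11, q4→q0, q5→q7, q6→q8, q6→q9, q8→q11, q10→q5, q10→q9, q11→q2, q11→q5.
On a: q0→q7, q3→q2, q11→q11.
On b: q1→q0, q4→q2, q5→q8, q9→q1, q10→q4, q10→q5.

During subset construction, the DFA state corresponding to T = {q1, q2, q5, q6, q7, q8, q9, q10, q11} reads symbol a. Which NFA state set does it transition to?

{q1, q2, q5, q6, q7, q8, q9, q11}

q11 on a → {q11}.
No a-transition from q1, q2, q5, q6, q7, q8, q9, q10.
Union after reading a: {q11}.
Now take the lambda-closure:
From q11 via lambda: add q2, q5.
From q2 via lambda: add q1.
From q5 via lambda: add q7.
From q1 via lambda: add q6.
From q6 via lambda: add q8, q9.
No new states can be added; the closed set is {q1, q2, q5, q6, q7, q8, q9, q11}.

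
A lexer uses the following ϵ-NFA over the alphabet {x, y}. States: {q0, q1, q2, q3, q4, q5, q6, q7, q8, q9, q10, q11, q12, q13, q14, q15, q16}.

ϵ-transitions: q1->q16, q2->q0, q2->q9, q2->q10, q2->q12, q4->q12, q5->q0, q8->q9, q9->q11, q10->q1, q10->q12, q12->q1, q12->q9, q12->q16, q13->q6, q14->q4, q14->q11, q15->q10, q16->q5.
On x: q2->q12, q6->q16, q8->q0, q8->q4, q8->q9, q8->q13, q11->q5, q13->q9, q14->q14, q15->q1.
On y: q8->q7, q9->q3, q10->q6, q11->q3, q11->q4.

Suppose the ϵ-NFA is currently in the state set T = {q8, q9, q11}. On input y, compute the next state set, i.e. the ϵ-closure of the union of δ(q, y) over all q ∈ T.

{q0, q1, q3, q4, q5, q7, q9, q11, q12, q16}

q8 on y → {q7}.
q9 on y → {q3}.
q11 on y → {q3, q4}.
Union after reading y: {q3, q4, q7}.
Now take the ϵ-closure:
From q4 via ϵ: add q12.
From q12 via ϵ: add q1, q9, q16.
From q9 via ϵ: add q11.
From q16 via ϵ: add q5.
From q5 via ϵ: add q0.
No new states can be added; the closed set is {q0, q1, q3, q4, q5, q7, q9, q11, q12, q16}.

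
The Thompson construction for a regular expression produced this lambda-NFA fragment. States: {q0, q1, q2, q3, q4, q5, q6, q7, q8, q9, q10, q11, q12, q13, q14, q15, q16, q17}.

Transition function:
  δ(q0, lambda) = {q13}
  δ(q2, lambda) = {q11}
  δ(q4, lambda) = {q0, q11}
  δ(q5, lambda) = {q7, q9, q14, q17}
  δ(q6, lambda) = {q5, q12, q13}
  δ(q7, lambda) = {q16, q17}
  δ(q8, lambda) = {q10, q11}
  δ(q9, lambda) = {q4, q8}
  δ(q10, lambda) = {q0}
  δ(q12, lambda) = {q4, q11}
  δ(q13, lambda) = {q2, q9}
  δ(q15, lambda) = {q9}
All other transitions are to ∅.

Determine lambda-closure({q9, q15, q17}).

{q0, q2, q4, q8, q9, q10, q11, q13, q15, q17}

Start with {q9, q15, q17}.
From q9 via lambda: add q4, q8.
From q4 via lambda: add q0, q11.
From q8 via lambda: add q10.
From q0 via lambda: add q13.
From q13 via lambda: add q2.
No new states can be added; the closed set is {q0, q2, q4, q8, q9, q10, q11, q13, q15, q17}.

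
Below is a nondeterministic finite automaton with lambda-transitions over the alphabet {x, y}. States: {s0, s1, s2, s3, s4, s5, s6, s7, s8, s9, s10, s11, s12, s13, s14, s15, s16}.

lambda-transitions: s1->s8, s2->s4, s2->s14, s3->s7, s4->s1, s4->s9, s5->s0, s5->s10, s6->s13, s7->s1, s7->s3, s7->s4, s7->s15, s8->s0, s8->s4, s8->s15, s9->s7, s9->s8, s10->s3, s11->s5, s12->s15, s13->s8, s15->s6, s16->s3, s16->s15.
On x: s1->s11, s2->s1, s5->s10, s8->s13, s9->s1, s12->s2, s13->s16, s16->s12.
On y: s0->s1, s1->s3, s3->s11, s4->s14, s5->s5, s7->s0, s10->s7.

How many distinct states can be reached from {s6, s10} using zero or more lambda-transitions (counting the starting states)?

11

Start with {s6, s10}.
From s6 via lambda: add s13.
From s10 via lambda: add s3.
From s3 via lambda: add s7.
From s13 via lambda: add s8.
From s7 via lambda: add s1, s4, s15.
From s8 via lambda: add s0.
From s4 via lambda: add s9.
lambda-closure = {s0, s1, s3, s4, s6, s7, s8, s9, s10, s13, s15}, which has 11 states.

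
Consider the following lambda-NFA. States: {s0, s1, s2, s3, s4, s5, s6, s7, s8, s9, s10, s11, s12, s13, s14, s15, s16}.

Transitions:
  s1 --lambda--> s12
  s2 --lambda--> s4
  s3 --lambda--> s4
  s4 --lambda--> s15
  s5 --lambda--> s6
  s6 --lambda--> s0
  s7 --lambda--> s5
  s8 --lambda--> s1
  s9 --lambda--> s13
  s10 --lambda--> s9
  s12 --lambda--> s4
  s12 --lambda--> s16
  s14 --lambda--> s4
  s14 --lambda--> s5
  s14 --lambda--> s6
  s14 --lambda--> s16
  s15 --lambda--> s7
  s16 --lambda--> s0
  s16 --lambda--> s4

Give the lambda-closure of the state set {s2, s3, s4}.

Start with {s2, s3, s4}.
From s4 via lambda: add s15.
From s15 via lambda: add s7.
From s7 via lambda: add s5.
From s5 via lambda: add s6.
From s6 via lambda: add s0.
No new states can be added; the closed set is {s0, s2, s3, s4, s5, s6, s7, s15}.

{s0, s2, s3, s4, s5, s6, s7, s15}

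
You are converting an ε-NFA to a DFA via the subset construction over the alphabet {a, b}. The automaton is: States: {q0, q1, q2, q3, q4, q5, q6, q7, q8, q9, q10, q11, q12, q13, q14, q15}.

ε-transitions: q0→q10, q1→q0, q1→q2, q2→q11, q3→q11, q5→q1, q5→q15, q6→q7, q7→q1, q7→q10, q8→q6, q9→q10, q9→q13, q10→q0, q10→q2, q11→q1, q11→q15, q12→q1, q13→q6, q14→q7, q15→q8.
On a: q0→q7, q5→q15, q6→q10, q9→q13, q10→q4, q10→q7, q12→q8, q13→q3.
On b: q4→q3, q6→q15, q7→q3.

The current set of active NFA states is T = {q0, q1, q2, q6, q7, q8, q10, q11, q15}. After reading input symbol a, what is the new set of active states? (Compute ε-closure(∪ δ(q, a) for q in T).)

q0 on a → {q7}.
q6 on a → {q10}.
q10 on a → {q4, q7}.
No a-transition from q1, q2, q7, q8, q11, q15.
Union after reading a: {q4, q7, q10}.
Now take the ε-closure:
From q7 via ε: add q1.
From q10 via ε: add q0, q2.
From q2 via ε: add q11.
From q11 via ε: add q15.
From q15 via ε: add q8.
From q8 via ε: add q6.
No new states can be added; the closed set is {q0, q1, q2, q4, q6, q7, q8, q10, q11, q15}.

{q0, q1, q2, q4, q6, q7, q8, q10, q11, q15}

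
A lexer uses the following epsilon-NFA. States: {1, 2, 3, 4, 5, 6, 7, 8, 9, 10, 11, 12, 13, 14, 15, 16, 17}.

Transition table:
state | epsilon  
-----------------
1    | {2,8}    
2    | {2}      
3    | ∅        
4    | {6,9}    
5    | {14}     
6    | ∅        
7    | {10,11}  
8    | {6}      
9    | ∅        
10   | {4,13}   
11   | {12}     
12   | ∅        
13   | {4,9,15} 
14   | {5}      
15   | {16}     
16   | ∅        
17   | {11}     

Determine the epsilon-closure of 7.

{4, 6, 7, 9, 10, 11, 12, 13, 15, 16}

Start with {7}.
From 7 via epsilon: add 10, 11.
From 10 via epsilon: add 4, 13.
From 11 via epsilon: add 12.
From 4 via epsilon: add 6, 9.
From 13 via epsilon: add 15.
From 15 via epsilon: add 16.
No new states can be added; the closed set is {4, 6, 7, 9, 10, 11, 12, 13, 15, 16}.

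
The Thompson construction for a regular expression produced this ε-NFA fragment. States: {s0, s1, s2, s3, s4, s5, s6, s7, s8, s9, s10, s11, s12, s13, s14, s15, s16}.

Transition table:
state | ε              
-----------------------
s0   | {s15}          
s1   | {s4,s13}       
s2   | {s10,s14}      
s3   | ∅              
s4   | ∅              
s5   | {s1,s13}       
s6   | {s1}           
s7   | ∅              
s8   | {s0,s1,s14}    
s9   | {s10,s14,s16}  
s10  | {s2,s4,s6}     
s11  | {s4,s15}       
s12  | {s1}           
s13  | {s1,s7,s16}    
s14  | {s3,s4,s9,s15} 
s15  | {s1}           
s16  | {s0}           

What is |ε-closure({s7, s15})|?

7

Start with {s7, s15}.
From s15 via ε: add s1.
From s1 via ε: add s4, s13.
From s13 via ε: add s16.
From s16 via ε: add s0.
ε-closure = {s0, s1, s4, s7, s13, s15, s16}, which has 7 states.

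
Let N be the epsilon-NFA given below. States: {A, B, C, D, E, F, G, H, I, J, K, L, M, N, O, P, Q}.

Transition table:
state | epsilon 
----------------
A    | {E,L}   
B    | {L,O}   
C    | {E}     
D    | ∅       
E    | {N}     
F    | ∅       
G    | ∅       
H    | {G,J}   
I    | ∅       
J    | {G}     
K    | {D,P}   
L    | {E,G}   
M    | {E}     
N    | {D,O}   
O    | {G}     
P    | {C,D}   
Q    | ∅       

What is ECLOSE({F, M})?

Start with {F, M}.
From M via epsilon: add E.
From E via epsilon: add N.
From N via epsilon: add D, O.
From O via epsilon: add G.
No new states can be added; the closed set is {D, E, F, G, M, N, O}.

{D, E, F, G, M, N, O}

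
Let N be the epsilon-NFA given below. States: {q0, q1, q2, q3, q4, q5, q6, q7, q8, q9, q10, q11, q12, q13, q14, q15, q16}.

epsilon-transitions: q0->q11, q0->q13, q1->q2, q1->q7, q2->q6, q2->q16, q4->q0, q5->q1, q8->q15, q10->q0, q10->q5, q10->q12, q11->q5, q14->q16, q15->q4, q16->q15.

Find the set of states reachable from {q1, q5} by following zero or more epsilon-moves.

{q0, q1, q2, q4, q5, q6, q7, q11, q13, q15, q16}

Start with {q1, q5}.
From q1 via epsilon: add q2, q7.
From q2 via epsilon: add q6, q16.
From q16 via epsilon: add q15.
From q15 via epsilon: add q4.
From q4 via epsilon: add q0.
From q0 via epsilon: add q11, q13.
No new states can be added; the closed set is {q0, q1, q2, q4, q5, q6, q7, q11, q13, q15, q16}.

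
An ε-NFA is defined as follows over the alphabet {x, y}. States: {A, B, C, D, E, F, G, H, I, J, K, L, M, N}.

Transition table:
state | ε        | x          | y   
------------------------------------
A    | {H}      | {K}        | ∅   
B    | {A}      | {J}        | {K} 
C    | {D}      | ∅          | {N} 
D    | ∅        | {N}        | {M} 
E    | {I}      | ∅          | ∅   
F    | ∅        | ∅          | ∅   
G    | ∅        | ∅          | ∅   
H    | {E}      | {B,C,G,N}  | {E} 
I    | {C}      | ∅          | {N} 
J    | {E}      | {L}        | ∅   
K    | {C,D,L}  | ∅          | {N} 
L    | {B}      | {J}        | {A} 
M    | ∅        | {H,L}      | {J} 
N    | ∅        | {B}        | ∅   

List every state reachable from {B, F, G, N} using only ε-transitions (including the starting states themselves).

{A, B, C, D, E, F, G, H, I, N}

Start with {B, F, G, N}.
From B via ε: add A.
From A via ε: add H.
From H via ε: add E.
From E via ε: add I.
From I via ε: add C.
From C via ε: add D.
No new states can be added; the closed set is {A, B, C, D, E, F, G, H, I, N}.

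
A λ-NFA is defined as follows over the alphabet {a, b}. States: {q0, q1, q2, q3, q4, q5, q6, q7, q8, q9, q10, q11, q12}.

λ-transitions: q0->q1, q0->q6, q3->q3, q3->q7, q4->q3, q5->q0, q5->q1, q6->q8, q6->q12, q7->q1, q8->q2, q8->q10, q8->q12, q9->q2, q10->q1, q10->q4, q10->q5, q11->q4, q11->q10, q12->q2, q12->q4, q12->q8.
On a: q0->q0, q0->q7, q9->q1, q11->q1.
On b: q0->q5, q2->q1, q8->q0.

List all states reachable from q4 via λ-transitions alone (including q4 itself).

{q1, q3, q4, q7}

Start with {q4}.
From q4 via λ: add q3.
From q3 via λ: add q7.
From q7 via λ: add q1.
No new states can be added; the closed set is {q1, q3, q4, q7}.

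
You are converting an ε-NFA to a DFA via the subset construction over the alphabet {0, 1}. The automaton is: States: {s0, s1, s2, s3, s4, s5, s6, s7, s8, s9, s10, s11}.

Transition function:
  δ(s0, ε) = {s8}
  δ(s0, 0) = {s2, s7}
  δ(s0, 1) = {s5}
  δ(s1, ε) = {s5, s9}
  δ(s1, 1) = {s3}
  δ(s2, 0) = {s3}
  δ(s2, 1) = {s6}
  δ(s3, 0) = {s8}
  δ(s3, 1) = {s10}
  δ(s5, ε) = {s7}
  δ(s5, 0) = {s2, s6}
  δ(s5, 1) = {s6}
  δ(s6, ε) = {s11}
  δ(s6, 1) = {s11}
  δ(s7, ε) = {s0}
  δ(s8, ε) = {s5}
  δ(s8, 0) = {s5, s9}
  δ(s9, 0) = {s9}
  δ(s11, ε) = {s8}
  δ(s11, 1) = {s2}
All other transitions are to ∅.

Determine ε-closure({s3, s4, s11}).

Start with {s3, s4, s11}.
From s11 via ε: add s8.
From s8 via ε: add s5.
From s5 via ε: add s7.
From s7 via ε: add s0.
No new states can be added; the closed set is {s0, s3, s4, s5, s7, s8, s11}.

{s0, s3, s4, s5, s7, s8, s11}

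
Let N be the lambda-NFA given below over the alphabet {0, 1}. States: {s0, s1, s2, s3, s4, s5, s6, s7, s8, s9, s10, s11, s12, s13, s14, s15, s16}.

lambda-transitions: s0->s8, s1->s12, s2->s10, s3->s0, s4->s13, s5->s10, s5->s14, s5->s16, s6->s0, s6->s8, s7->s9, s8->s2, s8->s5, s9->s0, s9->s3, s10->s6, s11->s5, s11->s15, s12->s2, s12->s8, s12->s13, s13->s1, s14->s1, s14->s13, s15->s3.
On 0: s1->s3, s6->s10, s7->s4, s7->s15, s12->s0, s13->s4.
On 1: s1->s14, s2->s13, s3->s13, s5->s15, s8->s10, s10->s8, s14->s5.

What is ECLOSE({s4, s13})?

{s0, s1, s2, s4, s5, s6, s8, s10, s12, s13, s14, s16}

Start with {s4, s13}.
From s13 via lambda: add s1.
From s1 via lambda: add s12.
From s12 via lambda: add s2, s8.
From s2 via lambda: add s10.
From s8 via lambda: add s5.
From s5 via lambda: add s14, s16.
From s10 via lambda: add s6.
From s6 via lambda: add s0.
No new states can be added; the closed set is {s0, s1, s2, s4, s5, s6, s8, s10, s12, s13, s14, s16}.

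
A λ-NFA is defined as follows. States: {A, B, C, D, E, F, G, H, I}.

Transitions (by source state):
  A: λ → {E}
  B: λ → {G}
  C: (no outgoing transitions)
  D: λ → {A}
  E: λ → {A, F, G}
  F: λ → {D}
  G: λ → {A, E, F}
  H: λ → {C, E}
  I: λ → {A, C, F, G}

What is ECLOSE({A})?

{A, D, E, F, G}

Start with {A}.
From A via λ: add E.
From E via λ: add F, G.
From F via λ: add D.
No new states can be added; the closed set is {A, D, E, F, G}.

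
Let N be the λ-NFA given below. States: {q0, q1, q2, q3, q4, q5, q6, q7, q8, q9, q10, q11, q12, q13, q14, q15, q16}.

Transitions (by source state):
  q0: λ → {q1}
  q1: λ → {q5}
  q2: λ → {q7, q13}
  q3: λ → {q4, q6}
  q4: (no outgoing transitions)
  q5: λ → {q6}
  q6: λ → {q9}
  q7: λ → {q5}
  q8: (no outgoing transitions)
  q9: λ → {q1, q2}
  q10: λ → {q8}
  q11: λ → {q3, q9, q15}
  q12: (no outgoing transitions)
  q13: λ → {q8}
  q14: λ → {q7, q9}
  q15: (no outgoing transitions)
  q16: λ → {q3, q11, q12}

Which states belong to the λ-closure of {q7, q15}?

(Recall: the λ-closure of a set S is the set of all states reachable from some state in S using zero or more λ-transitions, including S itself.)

Start with {q7, q15}.
From q7 via λ: add q5.
From q5 via λ: add q6.
From q6 via λ: add q9.
From q9 via λ: add q1, q2.
From q2 via λ: add q13.
From q13 via λ: add q8.
No new states can be added; the closed set is {q1, q2, q5, q6, q7, q8, q9, q13, q15}.

{q1, q2, q5, q6, q7, q8, q9, q13, q15}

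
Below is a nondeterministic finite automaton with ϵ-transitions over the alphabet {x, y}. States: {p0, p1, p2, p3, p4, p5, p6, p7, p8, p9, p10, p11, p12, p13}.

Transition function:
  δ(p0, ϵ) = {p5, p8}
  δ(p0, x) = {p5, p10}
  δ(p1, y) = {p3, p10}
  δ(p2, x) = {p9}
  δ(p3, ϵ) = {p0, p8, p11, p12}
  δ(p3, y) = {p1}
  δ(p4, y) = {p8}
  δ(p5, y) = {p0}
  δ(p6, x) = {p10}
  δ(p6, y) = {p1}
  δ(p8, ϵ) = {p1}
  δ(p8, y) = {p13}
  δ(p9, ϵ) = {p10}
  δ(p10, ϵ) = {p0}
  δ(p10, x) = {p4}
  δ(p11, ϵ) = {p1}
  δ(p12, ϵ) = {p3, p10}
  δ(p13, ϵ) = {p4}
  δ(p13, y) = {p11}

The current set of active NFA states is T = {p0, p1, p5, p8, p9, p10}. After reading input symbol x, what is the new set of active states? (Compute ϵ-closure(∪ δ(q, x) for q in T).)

p0 on x → {p5, p10}.
p10 on x → {p4}.
No x-transition from p1, p5, p8, p9.
Union after reading x: {p4, p5, p10}.
Now take the ϵ-closure:
From p10 via ϵ: add p0.
From p0 via ϵ: add p8.
From p8 via ϵ: add p1.
No new states can be added; the closed set is {p0, p1, p4, p5, p8, p10}.

{p0, p1, p4, p5, p8, p10}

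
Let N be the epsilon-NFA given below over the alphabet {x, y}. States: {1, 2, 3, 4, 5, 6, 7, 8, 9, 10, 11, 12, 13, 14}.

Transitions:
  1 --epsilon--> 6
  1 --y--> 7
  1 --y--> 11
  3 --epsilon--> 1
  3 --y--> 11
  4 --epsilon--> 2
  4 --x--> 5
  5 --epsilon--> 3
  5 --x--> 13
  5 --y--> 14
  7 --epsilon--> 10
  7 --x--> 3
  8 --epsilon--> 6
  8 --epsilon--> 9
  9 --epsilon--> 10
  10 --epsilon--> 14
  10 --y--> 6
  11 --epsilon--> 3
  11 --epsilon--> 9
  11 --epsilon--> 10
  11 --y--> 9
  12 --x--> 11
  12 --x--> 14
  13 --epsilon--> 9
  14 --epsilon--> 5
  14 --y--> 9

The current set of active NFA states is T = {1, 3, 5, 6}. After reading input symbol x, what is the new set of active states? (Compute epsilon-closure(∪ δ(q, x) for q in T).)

{1, 3, 5, 6, 9, 10, 13, 14}

5 on x → {13}.
No x-transition from 1, 3, 6.
Union after reading x: {13}.
Now take the epsilon-closure:
From 13 via epsilon: add 9.
From 9 via epsilon: add 10.
From 10 via epsilon: add 14.
From 14 via epsilon: add 5.
From 5 via epsilon: add 3.
From 3 via epsilon: add 1.
From 1 via epsilon: add 6.
No new states can be added; the closed set is {1, 3, 5, 6, 9, 10, 13, 14}.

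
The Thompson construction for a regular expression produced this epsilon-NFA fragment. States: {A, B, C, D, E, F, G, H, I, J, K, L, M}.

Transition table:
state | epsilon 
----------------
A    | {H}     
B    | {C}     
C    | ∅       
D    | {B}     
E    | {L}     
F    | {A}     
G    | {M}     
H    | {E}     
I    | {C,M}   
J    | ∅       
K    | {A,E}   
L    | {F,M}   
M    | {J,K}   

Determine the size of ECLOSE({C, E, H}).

Start with {C, E, H}.
From E via epsilon: add L.
From L via epsilon: add F, M.
From F via epsilon: add A.
From M via epsilon: add J, K.
epsilon-closure = {A, C, E, F, H, J, K, L, M}, which has 9 states.

9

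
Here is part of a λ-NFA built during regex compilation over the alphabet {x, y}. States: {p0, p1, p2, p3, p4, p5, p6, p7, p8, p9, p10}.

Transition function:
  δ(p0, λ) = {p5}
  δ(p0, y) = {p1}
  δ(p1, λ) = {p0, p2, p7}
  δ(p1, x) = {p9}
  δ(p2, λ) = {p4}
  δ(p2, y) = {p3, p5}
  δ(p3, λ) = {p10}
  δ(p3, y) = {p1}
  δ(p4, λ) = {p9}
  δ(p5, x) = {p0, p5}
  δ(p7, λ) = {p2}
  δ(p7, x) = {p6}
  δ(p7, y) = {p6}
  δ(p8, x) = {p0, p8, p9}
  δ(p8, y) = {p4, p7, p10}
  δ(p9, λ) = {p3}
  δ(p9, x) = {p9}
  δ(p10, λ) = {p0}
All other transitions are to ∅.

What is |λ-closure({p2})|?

Start with {p2}.
From p2 via λ: add p4.
From p4 via λ: add p9.
From p9 via λ: add p3.
From p3 via λ: add p10.
From p10 via λ: add p0.
From p0 via λ: add p5.
λ-closure = {p0, p2, p3, p4, p5, p9, p10}, which has 7 states.

7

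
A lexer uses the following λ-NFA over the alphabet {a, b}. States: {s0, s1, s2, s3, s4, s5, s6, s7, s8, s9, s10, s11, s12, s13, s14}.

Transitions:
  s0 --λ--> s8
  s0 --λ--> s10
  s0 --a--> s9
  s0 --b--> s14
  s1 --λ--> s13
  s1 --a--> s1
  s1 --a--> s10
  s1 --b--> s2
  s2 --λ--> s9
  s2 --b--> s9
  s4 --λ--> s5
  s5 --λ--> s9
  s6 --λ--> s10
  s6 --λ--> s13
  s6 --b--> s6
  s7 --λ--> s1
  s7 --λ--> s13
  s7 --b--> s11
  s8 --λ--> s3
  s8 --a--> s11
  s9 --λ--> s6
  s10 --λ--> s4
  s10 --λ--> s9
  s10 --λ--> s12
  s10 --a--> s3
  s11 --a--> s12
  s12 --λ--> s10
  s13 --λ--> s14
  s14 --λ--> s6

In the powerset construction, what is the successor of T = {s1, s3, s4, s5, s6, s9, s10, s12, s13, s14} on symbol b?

s1 on b → {s2}.
s6 on b → {s6}.
No b-transition from s3, s4, s5, s9, s10, s12, s13, s14.
Union after reading b: {s2, s6}.
Now take the λ-closure:
From s2 via λ: add s9.
From s6 via λ: add s10, s13.
From s10 via λ: add s4, s12.
From s13 via λ: add s14.
From s4 via λ: add s5.
No new states can be added; the closed set is {s2, s4, s5, s6, s9, s10, s12, s13, s14}.

{s2, s4, s5, s6, s9, s10, s12, s13, s14}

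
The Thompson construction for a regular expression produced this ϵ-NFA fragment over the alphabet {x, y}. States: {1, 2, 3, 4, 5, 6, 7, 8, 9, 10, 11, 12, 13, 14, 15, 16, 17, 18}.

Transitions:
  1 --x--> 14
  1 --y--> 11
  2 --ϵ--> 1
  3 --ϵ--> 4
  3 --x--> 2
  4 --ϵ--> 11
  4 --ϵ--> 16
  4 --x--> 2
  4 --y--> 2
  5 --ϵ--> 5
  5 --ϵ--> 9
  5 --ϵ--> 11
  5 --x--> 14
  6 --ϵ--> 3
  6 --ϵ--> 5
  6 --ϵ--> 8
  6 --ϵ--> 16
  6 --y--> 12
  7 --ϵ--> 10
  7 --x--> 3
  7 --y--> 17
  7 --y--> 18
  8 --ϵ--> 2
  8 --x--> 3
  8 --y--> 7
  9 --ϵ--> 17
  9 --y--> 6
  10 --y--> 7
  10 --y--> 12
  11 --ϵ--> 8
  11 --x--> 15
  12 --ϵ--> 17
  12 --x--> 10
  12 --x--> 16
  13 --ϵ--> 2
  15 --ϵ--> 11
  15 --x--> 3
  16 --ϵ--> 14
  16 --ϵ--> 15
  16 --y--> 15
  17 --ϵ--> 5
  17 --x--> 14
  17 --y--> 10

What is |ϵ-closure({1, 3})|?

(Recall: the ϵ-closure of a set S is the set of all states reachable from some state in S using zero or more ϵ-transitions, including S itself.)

Start with {1, 3}.
From 3 via ϵ: add 4.
From 4 via ϵ: add 11, 16.
From 11 via ϵ: add 8.
From 16 via ϵ: add 14, 15.
From 8 via ϵ: add 2.
ϵ-closure = {1, 2, 3, 4, 8, 11, 14, 15, 16}, which has 9 states.

9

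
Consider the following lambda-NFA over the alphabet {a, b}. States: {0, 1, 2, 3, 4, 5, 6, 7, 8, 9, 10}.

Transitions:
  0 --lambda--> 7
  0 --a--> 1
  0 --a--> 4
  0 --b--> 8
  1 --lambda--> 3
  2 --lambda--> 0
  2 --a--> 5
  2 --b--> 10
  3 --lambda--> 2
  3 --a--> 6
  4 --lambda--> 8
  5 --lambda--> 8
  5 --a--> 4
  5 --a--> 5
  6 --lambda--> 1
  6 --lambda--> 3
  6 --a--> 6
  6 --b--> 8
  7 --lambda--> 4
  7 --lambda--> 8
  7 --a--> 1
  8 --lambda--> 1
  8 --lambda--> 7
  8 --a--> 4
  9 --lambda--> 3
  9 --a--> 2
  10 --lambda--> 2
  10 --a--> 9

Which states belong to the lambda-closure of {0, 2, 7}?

{0, 1, 2, 3, 4, 7, 8}

Start with {0, 2, 7}.
From 7 via lambda: add 4, 8.
From 8 via lambda: add 1.
From 1 via lambda: add 3.
No new states can be added; the closed set is {0, 1, 2, 3, 4, 7, 8}.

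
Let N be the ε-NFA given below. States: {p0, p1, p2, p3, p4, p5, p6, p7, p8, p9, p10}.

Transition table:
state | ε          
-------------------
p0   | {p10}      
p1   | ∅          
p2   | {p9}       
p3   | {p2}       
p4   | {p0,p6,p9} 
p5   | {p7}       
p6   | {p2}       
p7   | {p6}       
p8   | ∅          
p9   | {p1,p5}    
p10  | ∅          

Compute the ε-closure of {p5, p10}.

{p1, p2, p5, p6, p7, p9, p10}

Start with {p5, p10}.
From p5 via ε: add p7.
From p7 via ε: add p6.
From p6 via ε: add p2.
From p2 via ε: add p9.
From p9 via ε: add p1.
No new states can be added; the closed set is {p1, p2, p5, p6, p7, p9, p10}.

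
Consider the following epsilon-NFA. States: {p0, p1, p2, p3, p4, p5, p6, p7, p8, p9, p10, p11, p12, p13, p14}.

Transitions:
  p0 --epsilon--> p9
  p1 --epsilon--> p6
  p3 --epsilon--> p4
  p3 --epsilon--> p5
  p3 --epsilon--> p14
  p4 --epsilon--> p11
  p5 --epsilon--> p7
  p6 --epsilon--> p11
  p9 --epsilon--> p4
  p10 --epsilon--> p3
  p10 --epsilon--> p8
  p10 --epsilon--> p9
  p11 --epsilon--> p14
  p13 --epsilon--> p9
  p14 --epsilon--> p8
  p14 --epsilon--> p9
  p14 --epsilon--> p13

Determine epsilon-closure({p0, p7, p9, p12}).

Start with {p0, p7, p9, p12}.
From p9 via epsilon: add p4.
From p4 via epsilon: add p11.
From p11 via epsilon: add p14.
From p14 via epsilon: add p8, p13.
No new states can be added; the closed set is {p0, p4, p7, p8, p9, p11, p12, p13, p14}.

{p0, p4, p7, p8, p9, p11, p12, p13, p14}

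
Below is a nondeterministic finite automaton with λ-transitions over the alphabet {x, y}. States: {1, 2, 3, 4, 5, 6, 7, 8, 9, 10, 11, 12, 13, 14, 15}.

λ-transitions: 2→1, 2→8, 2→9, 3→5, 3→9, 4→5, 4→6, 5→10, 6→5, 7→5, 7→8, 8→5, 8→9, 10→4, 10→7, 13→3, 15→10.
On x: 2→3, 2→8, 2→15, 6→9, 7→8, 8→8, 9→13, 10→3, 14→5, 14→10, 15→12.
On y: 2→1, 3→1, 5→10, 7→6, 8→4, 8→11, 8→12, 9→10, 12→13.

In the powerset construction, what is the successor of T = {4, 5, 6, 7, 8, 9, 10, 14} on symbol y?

5 on y → {10}.
7 on y → {6}.
8 on y → {4, 11, 12}.
9 on y → {10}.
No y-transition from 4, 6, 10, 14.
Union after reading y: {4, 6, 10, 11, 12}.
Now take the λ-closure:
From 4 via λ: add 5.
From 10 via λ: add 7.
From 7 via λ: add 8.
From 8 via λ: add 9.
No new states can be added; the closed set is {4, 5, 6, 7, 8, 9, 10, 11, 12}.

{4, 5, 6, 7, 8, 9, 10, 11, 12}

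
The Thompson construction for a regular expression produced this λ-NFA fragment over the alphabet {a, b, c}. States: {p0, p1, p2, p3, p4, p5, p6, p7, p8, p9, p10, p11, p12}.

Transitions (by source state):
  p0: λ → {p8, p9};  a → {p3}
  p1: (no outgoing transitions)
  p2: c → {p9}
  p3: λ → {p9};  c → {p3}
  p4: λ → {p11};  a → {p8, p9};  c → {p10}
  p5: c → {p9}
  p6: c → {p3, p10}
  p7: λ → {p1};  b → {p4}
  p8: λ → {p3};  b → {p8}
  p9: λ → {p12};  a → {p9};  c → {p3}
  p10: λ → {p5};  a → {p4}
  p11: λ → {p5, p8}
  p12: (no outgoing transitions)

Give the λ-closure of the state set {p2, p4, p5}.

{p2, p3, p4, p5, p8, p9, p11, p12}

Start with {p2, p4, p5}.
From p4 via λ: add p11.
From p11 via λ: add p8.
From p8 via λ: add p3.
From p3 via λ: add p9.
From p9 via λ: add p12.
No new states can be added; the closed set is {p2, p3, p4, p5, p8, p9, p11, p12}.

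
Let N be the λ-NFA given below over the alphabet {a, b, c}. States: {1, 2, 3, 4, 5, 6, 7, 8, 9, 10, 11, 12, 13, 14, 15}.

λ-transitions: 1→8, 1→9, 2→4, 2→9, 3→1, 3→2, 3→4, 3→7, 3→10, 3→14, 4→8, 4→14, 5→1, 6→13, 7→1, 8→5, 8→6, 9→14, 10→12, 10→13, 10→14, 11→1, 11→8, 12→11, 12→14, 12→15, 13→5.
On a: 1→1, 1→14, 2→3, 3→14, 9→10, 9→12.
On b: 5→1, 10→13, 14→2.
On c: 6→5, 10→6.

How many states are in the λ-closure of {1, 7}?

Start with {1, 7}.
From 1 via λ: add 8, 9.
From 8 via λ: add 5, 6.
From 9 via λ: add 14.
From 6 via λ: add 13.
λ-closure = {1, 5, 6, 7, 8, 9, 13, 14}, which has 8 states.

8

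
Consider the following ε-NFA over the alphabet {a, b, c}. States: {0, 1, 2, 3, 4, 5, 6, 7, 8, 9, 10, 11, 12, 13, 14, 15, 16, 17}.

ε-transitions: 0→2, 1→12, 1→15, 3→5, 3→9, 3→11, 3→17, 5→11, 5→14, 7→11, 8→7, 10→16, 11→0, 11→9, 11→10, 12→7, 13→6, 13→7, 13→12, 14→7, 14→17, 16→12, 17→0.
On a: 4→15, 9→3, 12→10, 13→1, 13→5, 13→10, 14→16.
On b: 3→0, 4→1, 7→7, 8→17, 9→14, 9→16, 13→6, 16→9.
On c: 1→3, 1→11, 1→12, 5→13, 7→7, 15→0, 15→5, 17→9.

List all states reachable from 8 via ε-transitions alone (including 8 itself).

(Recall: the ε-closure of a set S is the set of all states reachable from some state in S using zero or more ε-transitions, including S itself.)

Start with {8}.
From 8 via ε: add 7.
From 7 via ε: add 11.
From 11 via ε: add 0, 9, 10.
From 0 via ε: add 2.
From 10 via ε: add 16.
From 16 via ε: add 12.
No new states can be added; the closed set is {0, 2, 7, 8, 9, 10, 11, 12, 16}.

{0, 2, 7, 8, 9, 10, 11, 12, 16}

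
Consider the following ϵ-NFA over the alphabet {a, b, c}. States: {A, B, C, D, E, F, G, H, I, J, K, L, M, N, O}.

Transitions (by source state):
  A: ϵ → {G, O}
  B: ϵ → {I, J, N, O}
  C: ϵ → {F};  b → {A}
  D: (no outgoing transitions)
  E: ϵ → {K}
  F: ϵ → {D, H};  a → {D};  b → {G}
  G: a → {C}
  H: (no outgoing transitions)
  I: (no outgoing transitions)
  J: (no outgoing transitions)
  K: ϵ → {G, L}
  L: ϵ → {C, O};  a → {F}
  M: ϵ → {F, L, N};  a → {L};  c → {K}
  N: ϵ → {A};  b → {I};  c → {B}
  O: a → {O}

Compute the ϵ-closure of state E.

Start with {E}.
From E via ϵ: add K.
From K via ϵ: add G, L.
From L via ϵ: add C, O.
From C via ϵ: add F.
From F via ϵ: add D, H.
No new states can be added; the closed set is {C, D, E, F, G, H, K, L, O}.

{C, D, E, F, G, H, K, L, O}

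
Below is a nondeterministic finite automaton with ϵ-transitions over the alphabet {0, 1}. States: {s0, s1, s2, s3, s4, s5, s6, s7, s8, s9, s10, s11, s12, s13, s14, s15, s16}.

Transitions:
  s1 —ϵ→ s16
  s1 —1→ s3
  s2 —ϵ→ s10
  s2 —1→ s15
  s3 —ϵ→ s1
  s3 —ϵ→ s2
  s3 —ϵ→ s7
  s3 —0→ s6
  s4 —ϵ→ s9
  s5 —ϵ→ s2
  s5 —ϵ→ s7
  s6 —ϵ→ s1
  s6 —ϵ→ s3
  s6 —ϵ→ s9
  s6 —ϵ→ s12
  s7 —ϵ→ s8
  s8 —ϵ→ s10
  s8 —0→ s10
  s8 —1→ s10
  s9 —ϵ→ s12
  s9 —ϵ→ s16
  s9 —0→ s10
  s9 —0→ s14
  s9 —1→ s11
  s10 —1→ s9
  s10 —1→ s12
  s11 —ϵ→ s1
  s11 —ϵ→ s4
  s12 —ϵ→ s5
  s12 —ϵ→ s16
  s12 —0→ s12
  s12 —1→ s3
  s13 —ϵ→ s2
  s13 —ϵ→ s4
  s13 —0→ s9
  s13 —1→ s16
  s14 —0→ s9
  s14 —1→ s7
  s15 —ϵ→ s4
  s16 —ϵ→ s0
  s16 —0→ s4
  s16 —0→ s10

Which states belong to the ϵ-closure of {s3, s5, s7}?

{s0, s1, s2, s3, s5, s7, s8, s10, s16}

Start with {s3, s5, s7}.
From s3 via ϵ: add s1, s2.
From s7 via ϵ: add s8.
From s1 via ϵ: add s16.
From s2 via ϵ: add s10.
From s16 via ϵ: add s0.
No new states can be added; the closed set is {s0, s1, s2, s3, s5, s7, s8, s10, s16}.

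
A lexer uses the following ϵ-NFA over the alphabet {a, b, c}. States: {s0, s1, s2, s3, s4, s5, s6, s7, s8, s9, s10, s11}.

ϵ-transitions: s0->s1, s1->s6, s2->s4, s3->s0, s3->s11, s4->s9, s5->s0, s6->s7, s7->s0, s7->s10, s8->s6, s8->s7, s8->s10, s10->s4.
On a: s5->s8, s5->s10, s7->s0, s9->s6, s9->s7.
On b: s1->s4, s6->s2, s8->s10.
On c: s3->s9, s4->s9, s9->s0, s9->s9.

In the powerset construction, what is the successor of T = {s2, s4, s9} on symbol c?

{s0, s1, s4, s6, s7, s9, s10}

s4 on c → {s9}.
s9 on c → {s0, s9}.
No c-transition from s2.
Union after reading c: {s0, s9}.
Now take the ϵ-closure:
From s0 via ϵ: add s1.
From s1 via ϵ: add s6.
From s6 via ϵ: add s7.
From s7 via ϵ: add s10.
From s10 via ϵ: add s4.
No new states can be added; the closed set is {s0, s1, s4, s6, s7, s9, s10}.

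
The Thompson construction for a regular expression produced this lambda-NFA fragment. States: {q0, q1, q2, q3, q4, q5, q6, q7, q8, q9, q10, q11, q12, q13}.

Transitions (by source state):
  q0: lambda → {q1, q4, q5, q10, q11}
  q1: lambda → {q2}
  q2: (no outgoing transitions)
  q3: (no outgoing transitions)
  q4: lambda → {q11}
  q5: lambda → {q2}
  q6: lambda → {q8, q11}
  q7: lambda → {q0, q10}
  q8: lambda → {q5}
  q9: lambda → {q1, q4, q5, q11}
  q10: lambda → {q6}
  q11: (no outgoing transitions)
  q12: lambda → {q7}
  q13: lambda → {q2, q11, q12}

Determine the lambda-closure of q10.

{q2, q5, q6, q8, q10, q11}

Start with {q10}.
From q10 via lambda: add q6.
From q6 via lambda: add q8, q11.
From q8 via lambda: add q5.
From q5 via lambda: add q2.
No new states can be added; the closed set is {q2, q5, q6, q8, q10, q11}.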